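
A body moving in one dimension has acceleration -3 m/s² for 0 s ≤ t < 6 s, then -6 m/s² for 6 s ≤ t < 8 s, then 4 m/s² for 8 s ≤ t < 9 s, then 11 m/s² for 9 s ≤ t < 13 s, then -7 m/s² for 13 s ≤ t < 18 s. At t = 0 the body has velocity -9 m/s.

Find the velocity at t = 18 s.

-26 m/s

Δv equals the area under the a-t graph; then v = v₀ + Δv.
0–6 s: -3 × 6 = -18 m/s
6–8 s: -6 × 2 = -12 m/s
8–9 s: 4 × 1 = 4 m/s
9–13 s: 11 × 4 = 44 m/s
13–18 s: -7 × 5 = -35 m/s
Δv = -17 m/s, so v(18) = -9 + (-17) = -26 m/s.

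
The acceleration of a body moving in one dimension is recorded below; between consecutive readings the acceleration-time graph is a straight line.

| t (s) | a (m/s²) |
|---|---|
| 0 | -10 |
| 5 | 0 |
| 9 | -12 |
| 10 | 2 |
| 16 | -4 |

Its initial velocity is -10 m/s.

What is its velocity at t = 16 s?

Δv equals the area under the a-t graph; then v = v₀ + Δv.
0–5 s: ½(-10 + 0)(5) = -25 m/s
5–9 s: ½(0 + -12)(4) = -24 m/s
9–10 s: ½(-12 + 2)(1) = -5 m/s
10–16 s: ½(2 + -4)(6) = -6 m/s
Δv = -60 m/s, so v(16) = -10 + (-60) = -70 m/s.

-70 m/s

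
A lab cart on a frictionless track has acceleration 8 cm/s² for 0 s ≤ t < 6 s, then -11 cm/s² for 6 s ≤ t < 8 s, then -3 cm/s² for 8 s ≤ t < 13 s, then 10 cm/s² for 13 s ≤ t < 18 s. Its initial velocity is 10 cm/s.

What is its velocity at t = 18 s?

71 cm/s

Δv equals the area under the a-t graph; then v = v₀ + Δv.
0–6 s: 8 × 6 = 48 cm/s
6–8 s: -11 × 2 = -22 cm/s
8–13 s: -3 × 5 = -15 cm/s
13–18 s: 10 × 5 = 50 cm/s
Δv = 61 cm/s, so v(18) = 10 + (61) = 71 cm/s.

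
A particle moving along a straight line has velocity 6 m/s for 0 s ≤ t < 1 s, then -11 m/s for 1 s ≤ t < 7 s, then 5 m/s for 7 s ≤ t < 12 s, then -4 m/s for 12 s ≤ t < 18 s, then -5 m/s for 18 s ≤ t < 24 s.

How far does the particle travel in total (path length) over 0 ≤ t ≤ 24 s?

Distance (not displacement) is the total path length: add the absolute areas under v-t.
0–1 s: |6| × 1 = 6 m
1–7 s: |-11| × 6 = 66 m
7–12 s: |5| × 5 = 25 m
12–18 s: |-4| × 6 = 24 m
18–24 s: |-5| × 6 = 30 m
Total distance = 151 m

151 m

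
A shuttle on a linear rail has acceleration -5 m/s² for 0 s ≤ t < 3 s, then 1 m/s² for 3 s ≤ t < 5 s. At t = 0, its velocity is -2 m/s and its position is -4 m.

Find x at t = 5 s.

On each constant-a segment, Δv = aΔt and Δx = v₀Δt + ½aΔt²; chain segment to segment.
0–3 s: v starts -2 m/s; Δx = -2·3 + ½·-5·3² = -28.5 m; v ends -17 m/s.
3–5 s: v starts -17 m/s; Δx = -17·2 + ½·1·2² = -32 m; v ends -15 m/s.
x(5) = -4 + Σ Δx = -64.5 m.

-64.5 m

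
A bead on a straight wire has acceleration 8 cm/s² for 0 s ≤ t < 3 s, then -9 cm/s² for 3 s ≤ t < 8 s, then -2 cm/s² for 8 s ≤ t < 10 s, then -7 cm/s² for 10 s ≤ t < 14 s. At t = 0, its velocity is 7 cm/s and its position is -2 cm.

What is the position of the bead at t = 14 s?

-62.5 cm

On each constant-a segment, Δv = aΔt and Δx = v₀Δt + ½aΔt²; chain segment to segment.
0–3 s: v starts 7 cm/s; Δx = 7·3 + ½·8·3² = 57 cm; v ends 31 cm/s.
3–8 s: v starts 31 cm/s; Δx = 31·5 + ½·-9·5² = 42.5 cm; v ends -14 cm/s.
8–10 s: v starts -14 cm/s; Δx = -14·2 + ½·-2·2² = -32 cm; v ends -18 cm/s.
10–14 s: v starts -18 cm/s; Δx = -18·4 + ½·-7·4² = -128 cm; v ends -46 cm/s.
x(14) = -2 + Σ Δx = -62.5 cm.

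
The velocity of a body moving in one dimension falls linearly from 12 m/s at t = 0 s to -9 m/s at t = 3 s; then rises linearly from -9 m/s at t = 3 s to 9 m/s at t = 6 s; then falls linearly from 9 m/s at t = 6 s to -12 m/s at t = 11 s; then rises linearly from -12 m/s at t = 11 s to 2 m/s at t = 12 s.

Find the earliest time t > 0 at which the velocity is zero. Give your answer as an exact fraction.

t = 12/7 s

v changes sign on 0–3 s (from 12 to -9); the graph is linear there, so v = 0 at t = 0 + (-12)·(3 − 0)/(-9 − 12) = 12/7 s.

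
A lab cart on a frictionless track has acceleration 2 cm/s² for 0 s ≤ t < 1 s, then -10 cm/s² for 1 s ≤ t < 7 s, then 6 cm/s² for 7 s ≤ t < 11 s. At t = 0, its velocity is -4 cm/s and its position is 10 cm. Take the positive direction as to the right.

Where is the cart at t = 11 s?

-385 cm

On each constant-a segment, Δv = aΔt and Δx = v₀Δt + ½aΔt²; chain segment to segment.
0–1 s: v starts -4 cm/s; Δx = -4·1 + ½·2·1² = -3 cm; v ends -2 cm/s.
1–7 s: v starts -2 cm/s; Δx = -2·6 + ½·-10·6² = -192 cm; v ends -62 cm/s.
7–11 s: v starts -62 cm/s; Δx = -62·4 + ½·6·4² = -200 cm; v ends -38 cm/s.
x(11) = 10 + Σ Δx = -385 cm.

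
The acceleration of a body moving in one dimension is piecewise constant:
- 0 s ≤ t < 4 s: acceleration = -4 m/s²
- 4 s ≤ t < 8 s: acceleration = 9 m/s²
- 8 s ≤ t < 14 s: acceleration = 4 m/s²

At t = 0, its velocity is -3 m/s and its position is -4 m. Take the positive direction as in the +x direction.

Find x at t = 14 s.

On each constant-a segment, Δv = aΔt and Δx = v₀Δt + ½aΔt²; chain segment to segment.
0–4 s: v starts -3 m/s; Δx = -3·4 + ½·-4·4² = -44 m; v ends -19 m/s.
4–8 s: v starts -19 m/s; Δx = -19·4 + ½·9·4² = -4 m; v ends 17 m/s.
8–14 s: v starts 17 m/s; Δx = 17·6 + ½·4·6² = 174 m; v ends 41 m/s.
x(14) = -4 + Σ Δx = 122 m.

122 m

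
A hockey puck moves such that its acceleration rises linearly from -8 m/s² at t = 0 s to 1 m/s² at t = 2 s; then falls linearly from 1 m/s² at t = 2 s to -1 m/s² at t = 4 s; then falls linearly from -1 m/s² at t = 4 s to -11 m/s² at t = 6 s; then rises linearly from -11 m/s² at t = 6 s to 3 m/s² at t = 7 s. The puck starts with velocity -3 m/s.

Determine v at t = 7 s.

-26 m/s

Δv equals the area under the a-t graph; then v = v₀ + Δv.
0–2 s: ½(-8 + 1)(2) = -7 m/s
2–4 s: ½(1 + -1)(2) = 0 m/s
4–6 s: ½(-1 + -11)(2) = -12 m/s
6–7 s: ½(-11 + 3)(1) = -4 m/s
Δv = -23 m/s, so v(7) = -3 + (-23) = -26 m/s.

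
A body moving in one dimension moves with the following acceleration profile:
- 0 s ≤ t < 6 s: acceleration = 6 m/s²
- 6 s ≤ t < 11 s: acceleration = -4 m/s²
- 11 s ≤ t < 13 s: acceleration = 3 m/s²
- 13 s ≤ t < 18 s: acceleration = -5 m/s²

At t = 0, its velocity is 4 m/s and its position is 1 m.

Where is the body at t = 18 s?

396.5 m

On each constant-a segment, Δv = aΔt and Δx = v₀Δt + ½aΔt²; chain segment to segment.
0–6 s: v starts 4 m/s; Δx = 4·6 + ½·6·6² = 132 m; v ends 40 m/s.
6–11 s: v starts 40 m/s; Δx = 40·5 + ½·-4·5² = 150 m; v ends 20 m/s.
11–13 s: v starts 20 m/s; Δx = 20·2 + ½·3·2² = 46 m; v ends 26 m/s.
13–18 s: v starts 26 m/s; Δx = 26·5 + ½·-5·5² = 67.5 m; v ends 1 m/s.
x(18) = 1 + Σ Δx = 396.5 m.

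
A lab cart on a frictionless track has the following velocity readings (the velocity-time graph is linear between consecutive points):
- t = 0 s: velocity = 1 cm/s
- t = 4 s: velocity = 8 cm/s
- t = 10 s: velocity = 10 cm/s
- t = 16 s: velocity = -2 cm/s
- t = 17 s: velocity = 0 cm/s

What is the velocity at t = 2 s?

On 0–4 s the graph is linear from 1 to 8 cm/s: v(2) = 1 + (8 − 1)·(2 − 0)/(4 − 0) = 4.5 cm/s.

4.5 cm/s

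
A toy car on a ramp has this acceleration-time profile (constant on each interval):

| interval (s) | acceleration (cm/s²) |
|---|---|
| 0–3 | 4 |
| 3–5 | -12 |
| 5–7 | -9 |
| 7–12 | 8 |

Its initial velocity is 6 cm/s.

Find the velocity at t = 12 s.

Δv equals the area under the a-t graph; then v = v₀ + Δv.
0–3 s: 4 × 3 = 12 cm/s
3–5 s: -12 × 2 = -24 cm/s
5–7 s: -9 × 2 = -18 cm/s
7–12 s: 8 × 5 = 40 cm/s
Δv = 10 cm/s, so v(12) = 6 + (10) = 16 cm/s.

16 cm/s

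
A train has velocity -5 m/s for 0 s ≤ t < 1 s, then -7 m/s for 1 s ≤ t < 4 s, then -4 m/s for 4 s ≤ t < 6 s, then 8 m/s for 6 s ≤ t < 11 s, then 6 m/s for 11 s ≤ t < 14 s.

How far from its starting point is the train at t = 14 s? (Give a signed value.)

24 m

Displacement is the signed area under the v-t curve.
0–1 s: -5 × 1 = -5 m
1–4 s: -7 × 3 = -21 m
4–6 s: -4 × 2 = -8 m
6–11 s: 8 × 5 = 40 m
11–14 s: 6 × 3 = 18 m
Net displacement = 24 m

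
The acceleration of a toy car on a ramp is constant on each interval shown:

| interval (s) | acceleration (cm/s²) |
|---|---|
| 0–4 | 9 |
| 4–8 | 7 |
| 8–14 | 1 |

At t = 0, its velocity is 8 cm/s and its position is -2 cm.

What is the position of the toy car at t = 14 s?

On each constant-a segment, Δv = aΔt and Δx = v₀Δt + ½aΔt²; chain segment to segment.
0–4 s: v starts 8 cm/s; Δx = 8·4 + ½·9·4² = 104 cm; v ends 44 cm/s.
4–8 s: v starts 44 cm/s; Δx = 44·4 + ½·7·4² = 232 cm; v ends 72 cm/s.
8–14 s: v starts 72 cm/s; Δx = 72·6 + ½·1·6² = 450 cm; v ends 78 cm/s.
x(14) = -2 + Σ Δx = 784 cm.

784 cm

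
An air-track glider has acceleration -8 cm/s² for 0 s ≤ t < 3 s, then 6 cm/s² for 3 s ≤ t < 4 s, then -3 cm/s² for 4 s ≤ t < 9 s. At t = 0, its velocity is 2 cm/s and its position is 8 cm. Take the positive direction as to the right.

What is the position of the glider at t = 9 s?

-158.5 cm

On each constant-a segment, Δv = aΔt and Δx = v₀Δt + ½aΔt²; chain segment to segment.
0–3 s: v starts 2 cm/s; Δx = 2·3 + ½·-8·3² = -30 cm; v ends -22 cm/s.
3–4 s: v starts -22 cm/s; Δx = -22·1 + ½·6·1² = -19 cm; v ends -16 cm/s.
4–9 s: v starts -16 cm/s; Δx = -16·5 + ½·-3·5² = -117.5 cm; v ends -31 cm/s.
x(9) = 8 + Σ Δx = -158.5 cm.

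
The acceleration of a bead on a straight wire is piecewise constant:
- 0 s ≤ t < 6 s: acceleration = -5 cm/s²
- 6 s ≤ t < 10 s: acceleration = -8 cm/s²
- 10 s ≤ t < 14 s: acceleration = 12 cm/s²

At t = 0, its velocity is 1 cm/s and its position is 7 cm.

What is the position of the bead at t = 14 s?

-405 cm

On each constant-a segment, Δv = aΔt and Δx = v₀Δt + ½aΔt²; chain segment to segment.
0–6 s: v starts 1 cm/s; Δx = 1·6 + ½·-5·6² = -84 cm; v ends -29 cm/s.
6–10 s: v starts -29 cm/s; Δx = -29·4 + ½·-8·4² = -180 cm; v ends -61 cm/s.
10–14 s: v starts -61 cm/s; Δx = -61·4 + ½·12·4² = -148 cm; v ends -13 cm/s.
x(14) = 7 + Σ Δx = -405 cm.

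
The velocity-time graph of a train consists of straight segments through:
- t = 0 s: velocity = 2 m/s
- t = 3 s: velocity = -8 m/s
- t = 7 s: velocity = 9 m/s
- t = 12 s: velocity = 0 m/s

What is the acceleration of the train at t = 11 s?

-1.8 m/s²

Acceleration is the slope of the v-t graph on 7–12 s: (0 − 9)/(12 − 7) = -1.8 m/s².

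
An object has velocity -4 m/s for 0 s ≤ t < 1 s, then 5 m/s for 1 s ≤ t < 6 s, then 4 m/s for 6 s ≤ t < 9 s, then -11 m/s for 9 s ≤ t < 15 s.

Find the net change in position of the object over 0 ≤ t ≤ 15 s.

-33 m

Displacement is the signed area under the v-t curve.
0–1 s: -4 × 1 = -4 m
1–6 s: 5 × 5 = 25 m
6–9 s: 4 × 3 = 12 m
9–15 s: -11 × 6 = -66 m
Net displacement = -33 m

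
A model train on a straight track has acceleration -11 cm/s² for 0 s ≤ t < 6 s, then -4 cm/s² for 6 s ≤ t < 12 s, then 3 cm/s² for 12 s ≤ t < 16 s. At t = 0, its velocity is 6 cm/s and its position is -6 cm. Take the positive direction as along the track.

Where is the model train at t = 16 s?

-912 cm

On each constant-a segment, Δv = aΔt and Δx = v₀Δt + ½aΔt²; chain segment to segment.
0–6 s: v starts 6 cm/s; Δx = 6·6 + ½·-11·6² = -162 cm; v ends -60 cm/s.
6–12 s: v starts -60 cm/s; Δx = -60·6 + ½·-4·6² = -432 cm; v ends -84 cm/s.
12–16 s: v starts -84 cm/s; Δx = -84·4 + ½·3·4² = -312 cm; v ends -72 cm/s.
x(16) = -6 + Σ Δx = -912 cm.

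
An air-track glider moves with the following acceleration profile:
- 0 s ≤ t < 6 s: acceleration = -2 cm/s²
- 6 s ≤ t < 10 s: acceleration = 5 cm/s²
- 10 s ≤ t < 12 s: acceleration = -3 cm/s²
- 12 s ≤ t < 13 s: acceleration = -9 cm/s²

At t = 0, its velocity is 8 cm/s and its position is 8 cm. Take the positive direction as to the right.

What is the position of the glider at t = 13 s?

On each constant-a segment, Δv = aΔt and Δx = v₀Δt + ½aΔt²; chain segment to segment.
0–6 s: v starts 8 cm/s; Δx = 8·6 + ½·-2·6² = 12 cm; v ends -4 cm/s.
6–10 s: v starts -4 cm/s; Δx = -4·4 + ½·5·4² = 24 cm; v ends 16 cm/s.
10–12 s: v starts 16 cm/s; Δx = 16·2 + ½·-3·2² = 26 cm; v ends 10 cm/s.
12–13 s: v starts 10 cm/s; Δx = 10·1 + ½·-9·1² = 5.5 cm; v ends 1 cm/s.
x(13) = 8 + Σ Δx = 75.5 cm.

75.5 cm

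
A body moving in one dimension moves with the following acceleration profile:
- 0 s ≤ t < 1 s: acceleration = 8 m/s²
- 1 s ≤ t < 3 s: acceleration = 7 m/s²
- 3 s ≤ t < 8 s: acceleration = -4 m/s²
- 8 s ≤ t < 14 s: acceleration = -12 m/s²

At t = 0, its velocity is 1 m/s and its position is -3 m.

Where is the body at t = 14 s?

-99 m

On each constant-a segment, Δv = aΔt and Δx = v₀Δt + ½aΔt²; chain segment to segment.
0–1 s: v starts 1 m/s; Δx = 1·1 + ½·8·1² = 5 m; v ends 9 m/s.
1–3 s: v starts 9 m/s; Δx = 9·2 + ½·7·2² = 32 m; v ends 23 m/s.
3–8 s: v starts 23 m/s; Δx = 23·5 + ½·-4·5² = 65 m; v ends 3 m/s.
8–14 s: v starts 3 m/s; Δx = 3·6 + ½·-12·6² = -198 m; v ends -69 m/s.
x(14) = -3 + Σ Δx = -99 m.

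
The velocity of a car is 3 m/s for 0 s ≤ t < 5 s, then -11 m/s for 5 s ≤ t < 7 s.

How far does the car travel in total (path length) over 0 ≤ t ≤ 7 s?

37 m

Distance (not displacement) is the total path length: add the absolute areas under v-t.
0–5 s: |3| × 5 = 15 m
5–7 s: |-11| × 2 = 22 m
Total distance = 37 m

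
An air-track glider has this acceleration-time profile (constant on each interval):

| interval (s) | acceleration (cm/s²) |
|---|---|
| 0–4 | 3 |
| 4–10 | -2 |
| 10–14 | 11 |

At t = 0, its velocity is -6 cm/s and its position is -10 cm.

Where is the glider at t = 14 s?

54 cm

On each constant-a segment, Δv = aΔt and Δx = v₀Δt + ½aΔt²; chain segment to segment.
0–4 s: v starts -6 cm/s; Δx = -6·4 + ½·3·4² = 0 cm; v ends 6 cm/s.
4–10 s: v starts 6 cm/s; Δx = 6·6 + ½·-2·6² = 0 cm; v ends -6 cm/s.
10–14 s: v starts -6 cm/s; Δx = -6·4 + ½·11·4² = 64 cm; v ends 38 cm/s.
x(14) = -10 + Σ Δx = 54 cm.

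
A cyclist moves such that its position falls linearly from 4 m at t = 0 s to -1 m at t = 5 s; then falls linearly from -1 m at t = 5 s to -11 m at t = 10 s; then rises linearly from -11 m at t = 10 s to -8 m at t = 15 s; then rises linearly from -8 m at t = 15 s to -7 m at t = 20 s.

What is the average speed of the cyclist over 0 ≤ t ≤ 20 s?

0.95 m/s

Average speed = (total path length)/(elapsed time); on a piecewise-linear x-t graph the path length is Σ|Δx|.
0–5 s: |Δx| = |-1 − 4| = 5 m
5–10 s: |Δx| = |-11 − -1| = 10 m
10–15 s: |Δx| = |-8 − -11| = 3 m
15–20 s: |Δx| = |-7 − -8| = 1 m
Total path = 19 m; average speed = 19/20 = 0.95 m/s.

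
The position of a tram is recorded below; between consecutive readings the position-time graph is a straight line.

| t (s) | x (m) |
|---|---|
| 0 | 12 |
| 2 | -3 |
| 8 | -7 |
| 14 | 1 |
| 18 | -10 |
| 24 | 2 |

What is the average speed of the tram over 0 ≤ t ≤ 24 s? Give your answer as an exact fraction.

25/12 m/s

Average speed = (total path length)/(elapsed time); on a piecewise-linear x-t graph the path length is Σ|Δx|.
0–2 s: |Δx| = |-3 − 12| = 15 m
2–8 s: |Δx| = |-7 − -3| = 4 m
8–14 s: |Δx| = |1 − -7| = 8 m
14–18 s: |Δx| = |-10 − 1| = 11 m
18–24 s: |Δx| = |2 − -10| = 12 m
Total path = 50 m; average speed = 50/24 = 25/12 m/s.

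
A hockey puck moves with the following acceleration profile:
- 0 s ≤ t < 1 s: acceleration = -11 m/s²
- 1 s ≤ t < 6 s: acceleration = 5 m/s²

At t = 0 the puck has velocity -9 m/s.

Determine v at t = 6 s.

Δv equals the area under the a-t graph; then v = v₀ + Δv.
0–1 s: -11 × 1 = -11 m/s
1–6 s: 5 × 5 = 25 m/s
Δv = 14 m/s, so v(6) = -9 + (14) = 5 m/s.

5 m/s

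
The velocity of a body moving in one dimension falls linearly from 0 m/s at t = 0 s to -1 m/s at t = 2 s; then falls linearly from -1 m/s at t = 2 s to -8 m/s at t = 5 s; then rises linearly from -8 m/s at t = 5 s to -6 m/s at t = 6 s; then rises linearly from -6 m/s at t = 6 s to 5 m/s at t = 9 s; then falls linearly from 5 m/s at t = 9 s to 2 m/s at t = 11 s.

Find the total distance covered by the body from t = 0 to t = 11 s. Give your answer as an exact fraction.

405/11 m

Total distance travelled is ∫|v| dt — sum the magnitudes of each area piece.
0–2 s: |½(0 + -1)(2)| = 1 m
2–5 s: |½(-1 + -8)(3)| = 13.5 m
5–6 s: |½(-8 + -6)(1)| = 7 m
6–9 s: v = 0 at t = 84/11 s; triangle areas 54/11 + 75/22 = 183/22 m
9–11 s: |½(5 + 2)(2)| = 7 m
Total distance = 405/11 m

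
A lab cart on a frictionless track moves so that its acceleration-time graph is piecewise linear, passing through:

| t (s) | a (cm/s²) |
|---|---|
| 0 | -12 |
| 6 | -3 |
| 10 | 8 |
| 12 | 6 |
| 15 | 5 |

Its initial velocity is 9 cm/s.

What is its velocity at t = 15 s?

4.5 cm/s

Δv equals the area under the a-t graph; then v = v₀ + Δv.
0–6 s: ½(-12 + -3)(6) = -45 cm/s
6–10 s: ½(-3 + 8)(4) = 10 cm/s
10–12 s: ½(8 + 6)(2) = 14 cm/s
12–15 s: ½(6 + 5)(3) = 16.5 cm/s
Δv = -4.5 cm/s, so v(15) = 9 + (-4.5) = 4.5 cm/s.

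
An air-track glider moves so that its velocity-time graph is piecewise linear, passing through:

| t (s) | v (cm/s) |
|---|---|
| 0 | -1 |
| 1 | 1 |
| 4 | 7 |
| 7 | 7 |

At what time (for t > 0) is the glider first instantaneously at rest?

t = 0.5 s

v changes sign on 0–1 s (from -1 to 1); the graph is linear there, so v = 0 at t = 0 + (1)·(1 − 0)/(1 − -1) = 0.5 s.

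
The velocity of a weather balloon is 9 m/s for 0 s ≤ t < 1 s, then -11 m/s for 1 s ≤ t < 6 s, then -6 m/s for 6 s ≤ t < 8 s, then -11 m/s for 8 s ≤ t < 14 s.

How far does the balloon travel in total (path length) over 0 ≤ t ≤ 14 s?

Distance (not displacement) is the total path length: add the absolute areas under v-t.
0–1 s: |9| × 1 = 9 m
1–6 s: |-11| × 5 = 55 m
6–8 s: |-6| × 2 = 12 m
8–14 s: |-11| × 6 = 66 m
Total distance = 142 m

142 m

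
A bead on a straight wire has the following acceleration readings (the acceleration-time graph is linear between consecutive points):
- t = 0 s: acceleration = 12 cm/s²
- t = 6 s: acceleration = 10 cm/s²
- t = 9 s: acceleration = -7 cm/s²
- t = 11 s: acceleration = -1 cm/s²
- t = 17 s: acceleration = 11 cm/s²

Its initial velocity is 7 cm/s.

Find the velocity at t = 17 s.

99.5 cm/s

Δv equals the area under the a-t graph; then v = v₀ + Δv.
0–6 s: ½(12 + 10)(6) = 66 cm/s
6–9 s: ½(10 + -7)(3) = 4.5 cm/s
9–11 s: ½(-7 + -1)(2) = -8 cm/s
11–17 s: ½(-1 + 11)(6) = 30 cm/s
Δv = 92.5 cm/s, so v(17) = 7 + (92.5) = 99.5 cm/s.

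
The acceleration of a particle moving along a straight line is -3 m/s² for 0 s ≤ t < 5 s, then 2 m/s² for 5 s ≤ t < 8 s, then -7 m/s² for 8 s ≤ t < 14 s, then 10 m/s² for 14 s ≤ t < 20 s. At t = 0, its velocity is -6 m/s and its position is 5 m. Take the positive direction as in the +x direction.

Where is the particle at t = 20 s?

On each constant-a segment, Δv = aΔt and Δx = v₀Δt + ½aΔt²; chain segment to segment.
0–5 s: v starts -6 m/s; Δx = -6·5 + ½·-3·5² = -67.5 m; v ends -21 m/s.
5–8 s: v starts -21 m/s; Δx = -21·3 + ½·2·3² = -54 m; v ends -15 m/s.
8–14 s: v starts -15 m/s; Δx = -15·6 + ½·-7·6² = -216 m; v ends -57 m/s.
14–20 s: v starts -57 m/s; Δx = -57·6 + ½·10·6² = -162 m; v ends 3 m/s.
x(20) = 5 + Σ Δx = -494.5 m.

-494.5 m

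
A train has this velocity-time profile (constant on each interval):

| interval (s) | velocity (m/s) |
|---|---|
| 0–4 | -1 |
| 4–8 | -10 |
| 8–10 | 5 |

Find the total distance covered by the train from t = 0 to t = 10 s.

Distance (not displacement) is the total path length: add the absolute areas under v-t.
0–4 s: |-1| × 4 = 4 m
4–8 s: |-10| × 4 = 40 m
8–10 s: |5| × 2 = 10 m
Total distance = 54 m

54 m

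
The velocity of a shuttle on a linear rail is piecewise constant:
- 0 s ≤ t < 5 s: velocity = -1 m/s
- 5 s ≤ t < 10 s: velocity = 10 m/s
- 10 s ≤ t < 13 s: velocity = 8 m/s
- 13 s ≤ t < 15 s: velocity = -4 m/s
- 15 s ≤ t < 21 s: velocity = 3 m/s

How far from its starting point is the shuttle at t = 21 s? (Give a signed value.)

Net displacement equals the area under the velocity-time graph (areas below the axis count negative).
0–5 s: -1 × 5 = -5 m
5–10 s: 10 × 5 = 50 m
10–13 s: 8 × 3 = 24 m
13–15 s: -4 × 2 = -8 m
15–21 s: 3 × 6 = 18 m
Net displacement = 79 m

79 m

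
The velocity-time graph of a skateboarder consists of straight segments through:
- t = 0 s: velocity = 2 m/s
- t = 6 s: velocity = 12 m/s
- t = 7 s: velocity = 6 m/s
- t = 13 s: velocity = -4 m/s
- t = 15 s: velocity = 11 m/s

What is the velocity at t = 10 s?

On 7–13 s the graph is linear from 6 to -4 m/s: v(10) = 6 + (-4 − 6)·(10 − 7)/(13 − 7) = 1 m/s.

1 m/s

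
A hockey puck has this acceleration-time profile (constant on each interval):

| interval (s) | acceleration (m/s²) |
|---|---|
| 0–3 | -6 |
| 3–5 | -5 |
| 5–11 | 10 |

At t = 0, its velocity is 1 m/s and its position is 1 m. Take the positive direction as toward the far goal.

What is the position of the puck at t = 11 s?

On each constant-a segment, Δv = aΔt and Δx = v₀Δt + ½aΔt²; chain segment to segment.
0–3 s: v starts 1 m/s; Δx = 1·3 + ½·-6·3² = -24 m; v ends -17 m/s.
3–5 s: v starts -17 m/s; Δx = -17·2 + ½·-5·2² = -44 m; v ends -27 m/s.
5–11 s: v starts -27 m/s; Δx = -27·6 + ½·10·6² = 18 m; v ends 33 m/s.
x(11) = 1 + Σ Δx = -49 m.

-49 m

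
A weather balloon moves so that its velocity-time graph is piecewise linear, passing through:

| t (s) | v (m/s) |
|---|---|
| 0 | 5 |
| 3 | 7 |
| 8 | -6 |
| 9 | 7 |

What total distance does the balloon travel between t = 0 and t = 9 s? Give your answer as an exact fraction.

489/13 m

Total distance travelled is ∫|v| dt — sum the magnitudes of each area piece.
0–3 s: |½(5 + 7)(3)| = 18 m
3–8 s: v = 0 at t = 74/13 s; triangle areas 245/26 + 90/13 = 425/26 m
8–9 s: v = 0 at t = 110/13 s; triangle areas 18/13 + 49/26 = 85/26 m
Total distance = 489/13 m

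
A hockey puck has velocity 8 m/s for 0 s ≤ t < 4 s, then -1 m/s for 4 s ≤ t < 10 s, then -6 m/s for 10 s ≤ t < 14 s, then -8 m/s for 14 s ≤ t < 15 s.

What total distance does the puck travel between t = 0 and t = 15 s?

Distance (not displacement) is the total path length: add the absolute areas under v-t.
0–4 s: |8| × 4 = 32 m
4–10 s: |-1| × 6 = 6 m
10–14 s: |-6| × 4 = 24 m
14–15 s: |-8| × 1 = 8 m
Total distance = 70 m

70 m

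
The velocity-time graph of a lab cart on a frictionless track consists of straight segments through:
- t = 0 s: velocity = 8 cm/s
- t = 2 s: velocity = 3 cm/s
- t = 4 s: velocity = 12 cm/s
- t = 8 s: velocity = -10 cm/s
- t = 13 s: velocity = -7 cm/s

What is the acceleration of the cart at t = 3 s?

4.5 cm/s²

Acceleration is the slope of the v-t graph on 2–4 s: (12 − 3)/(4 − 2) = 4.5 cm/s².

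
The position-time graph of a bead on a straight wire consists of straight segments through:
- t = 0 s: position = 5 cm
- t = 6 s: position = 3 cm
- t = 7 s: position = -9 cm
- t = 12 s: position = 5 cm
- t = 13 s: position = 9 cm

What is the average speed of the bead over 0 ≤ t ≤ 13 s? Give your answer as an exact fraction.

Average speed = (total path length)/(elapsed time); on a piecewise-linear x-t graph the path length is Σ|Δx|.
0–6 s: |Δx| = |3 − 5| = 2 cm
6–7 s: |Δx| = |-9 − 3| = 12 cm
7–12 s: |Δx| = |5 − -9| = 14 cm
12–13 s: |Δx| = |9 − 5| = 4 cm
Total path = 32 cm; average speed = 32/13 = 32/13 cm/s.

32/13 cm/s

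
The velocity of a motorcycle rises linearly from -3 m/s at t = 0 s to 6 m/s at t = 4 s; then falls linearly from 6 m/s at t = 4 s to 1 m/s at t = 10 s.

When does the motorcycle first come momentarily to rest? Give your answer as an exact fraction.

t = 4/3 s

v changes sign on 0–4 s (from -3 to 6); the graph is linear there, so v = 0 at t = 0 + (3)·(4 − 0)/(6 − -3) = 4/3 s.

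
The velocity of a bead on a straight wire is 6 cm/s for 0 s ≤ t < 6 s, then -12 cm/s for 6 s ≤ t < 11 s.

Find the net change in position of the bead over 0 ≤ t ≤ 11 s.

-24 cm

Displacement is the signed area under the v-t curve.
0–6 s: 6 × 6 = 36 cm
6–11 s: -12 × 5 = -60 cm
Net displacement = -24 cm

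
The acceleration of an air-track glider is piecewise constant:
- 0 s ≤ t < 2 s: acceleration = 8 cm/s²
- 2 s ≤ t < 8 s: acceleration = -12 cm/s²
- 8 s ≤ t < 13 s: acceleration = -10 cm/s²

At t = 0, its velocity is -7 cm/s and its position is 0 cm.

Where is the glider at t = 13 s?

-600 cm

On each constant-a segment, Δv = aΔt and Δx = v₀Δt + ½aΔt²; chain segment to segment.
0–2 s: v starts -7 cm/s; Δx = -7·2 + ½·8·2² = 2 cm; v ends 9 cm/s.
2–8 s: v starts 9 cm/s; Δx = 9·6 + ½·-12·6² = -162 cm; v ends -63 cm/s.
8–13 s: v starts -63 cm/s; Δx = -63·5 + ½·-10·5² = -440 cm; v ends -113 cm/s.
x(13) = 0 + Σ Δx = -600 cm.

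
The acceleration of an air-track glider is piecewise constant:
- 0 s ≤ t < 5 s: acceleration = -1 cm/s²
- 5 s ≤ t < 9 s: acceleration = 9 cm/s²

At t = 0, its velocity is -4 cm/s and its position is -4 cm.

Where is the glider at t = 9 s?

On each constant-a segment, Δv = aΔt and Δx = v₀Δt + ½aΔt²; chain segment to segment.
0–5 s: v starts -4 cm/s; Δx = -4·5 + ½·-1·5² = -32.5 cm; v ends -9 cm/s.
5–9 s: v starts -9 cm/s; Δx = -9·4 + ½·9·4² = 36 cm; v ends 27 cm/s.
x(9) = -4 + Σ Δx = -0.5 cm.

-0.5 cm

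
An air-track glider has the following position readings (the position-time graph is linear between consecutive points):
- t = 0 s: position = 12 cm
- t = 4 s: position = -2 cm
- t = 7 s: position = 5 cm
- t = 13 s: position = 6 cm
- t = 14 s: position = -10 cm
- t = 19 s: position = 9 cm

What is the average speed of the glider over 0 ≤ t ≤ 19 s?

3 cm/s

Average speed = (total path length)/(elapsed time); on a piecewise-linear x-t graph the path length is Σ|Δx|.
0–4 s: |Δx| = |-2 − 12| = 14 cm
4–7 s: |Δx| = |5 − -2| = 7 cm
7–13 s: |Δx| = |6 − 5| = 1 cm
13–14 s: |Δx| = |-10 − 6| = 16 cm
14–19 s: |Δx| = |9 − -10| = 19 cm
Total path = 57 cm; average speed = 57/19 = 3 cm/s.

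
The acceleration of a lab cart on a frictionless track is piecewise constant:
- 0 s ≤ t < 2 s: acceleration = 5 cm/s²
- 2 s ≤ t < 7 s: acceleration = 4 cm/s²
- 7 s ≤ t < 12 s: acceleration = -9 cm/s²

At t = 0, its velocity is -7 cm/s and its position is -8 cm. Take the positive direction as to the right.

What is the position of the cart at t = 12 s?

On each constant-a segment, Δv = aΔt and Δx = v₀Δt + ½aΔt²; chain segment to segment.
0–2 s: v starts -7 cm/s; Δx = -7·2 + ½·5·2² = -4 cm; v ends 3 cm/s.
2–7 s: v starts 3 cm/s; Δx = 3·5 + ½·4·5² = 65 cm; v ends 23 cm/s.
7–12 s: v starts 23 cm/s; Δx = 23·5 + ½·-9·5² = 2.5 cm; v ends -22 cm/s.
x(12) = -8 + Σ Δx = 55.5 cm.

55.5 cm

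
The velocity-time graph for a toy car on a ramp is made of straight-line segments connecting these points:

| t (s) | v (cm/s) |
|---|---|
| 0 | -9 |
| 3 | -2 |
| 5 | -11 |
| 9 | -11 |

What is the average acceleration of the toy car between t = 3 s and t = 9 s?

-1.5 cm/s²

Average acceleration = Δv/Δt = (-11 − -2)/(9 − 3) = -1.5 cm/s².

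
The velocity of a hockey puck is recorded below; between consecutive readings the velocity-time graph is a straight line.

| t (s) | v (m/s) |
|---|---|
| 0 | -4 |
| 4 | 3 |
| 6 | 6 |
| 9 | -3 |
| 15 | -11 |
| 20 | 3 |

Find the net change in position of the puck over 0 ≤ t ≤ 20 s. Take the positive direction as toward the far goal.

-50.5 m

Displacement is the signed area under the v-t curve.
0–4 s: ½(-4 + 3)(4) = -2 m
4–6 s: ½(3 + 6)(2) = 9 m
6–9 s: ½(6 + -3)(3) = 4.5 m
9–15 s: ½(-3 + -11)(6) = -42 m
15–20 s: ½(-11 + 3)(5) = -20 m
Net displacement = -50.5 m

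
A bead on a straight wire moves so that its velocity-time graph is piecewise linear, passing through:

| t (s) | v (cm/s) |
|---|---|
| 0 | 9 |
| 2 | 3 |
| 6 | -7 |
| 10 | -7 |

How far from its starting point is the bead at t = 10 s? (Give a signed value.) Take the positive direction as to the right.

Net displacement equals the area under the velocity-time graph (areas below the axis count negative).
0–2 s: ½(9 + 3)(2) = 12 cm
2–6 s: ½(3 + -7)(4) = -8 cm
6–10 s: -7 × 4 = -28 cm
Net displacement = -24 cm

-24 cm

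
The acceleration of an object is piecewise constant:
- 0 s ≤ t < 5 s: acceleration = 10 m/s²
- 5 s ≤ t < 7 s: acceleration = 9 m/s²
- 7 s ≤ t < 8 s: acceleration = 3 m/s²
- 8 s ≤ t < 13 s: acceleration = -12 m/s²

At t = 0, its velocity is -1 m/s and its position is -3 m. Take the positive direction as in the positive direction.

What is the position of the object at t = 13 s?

On each constant-a segment, Δv = aΔt and Δx = v₀Δt + ½aΔt²; chain segment to segment.
0–5 s: v starts -1 m/s; Δx = -1·5 + ½·10·5² = 120 m; v ends 49 m/s.
5–7 s: v starts 49 m/s; Δx = 49·2 + ½·9·2² = 116 m; v ends 67 m/s.
7–8 s: v starts 67 m/s; Δx = 67·1 + ½·3·1² = 68.5 m; v ends 70 m/s.
8–13 s: v starts 70 m/s; Δx = 70·5 + ½·-12·5² = 200 m; v ends 10 m/s.
x(13) = -3 + Σ Δx = 501.5 m.

501.5 m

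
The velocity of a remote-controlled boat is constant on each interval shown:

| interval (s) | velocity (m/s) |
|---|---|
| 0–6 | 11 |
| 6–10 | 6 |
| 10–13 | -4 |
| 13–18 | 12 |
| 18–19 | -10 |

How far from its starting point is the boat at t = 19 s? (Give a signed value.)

128 m

Net displacement equals the area under the velocity-time graph (areas below the axis count negative).
0–6 s: 11 × 6 = 66 m
6–10 s: 6 × 4 = 24 m
10–13 s: -4 × 3 = -12 m
13–18 s: 12 × 5 = 60 m
18–19 s: -10 × 1 = -10 m
Net displacement = 128 m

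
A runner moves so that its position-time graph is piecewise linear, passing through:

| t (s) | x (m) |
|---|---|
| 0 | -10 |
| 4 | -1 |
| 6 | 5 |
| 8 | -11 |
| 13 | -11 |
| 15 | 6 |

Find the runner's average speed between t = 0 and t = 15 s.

3.2 m/s

Average speed = (total path length)/(elapsed time); on a piecewise-linear x-t graph the path length is Σ|Δx|.
0–4 s: |Δx| = |-1 − -10| = 9 m
4–6 s: |Δx| = |5 − -1| = 6 m
6–8 s: |Δx| = |-11 − 5| = 16 m
8–13 s: |Δx| = |-11 − -11| = 0 m
13–15 s: |Δx| = |6 − -11| = 17 m
Total path = 48 m; average speed = 48/15 = 3.2 m/s.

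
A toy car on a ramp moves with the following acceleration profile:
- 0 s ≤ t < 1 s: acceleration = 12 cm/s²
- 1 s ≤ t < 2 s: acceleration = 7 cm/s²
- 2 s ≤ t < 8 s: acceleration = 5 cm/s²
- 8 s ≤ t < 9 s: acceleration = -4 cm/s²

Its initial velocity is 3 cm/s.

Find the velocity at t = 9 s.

Δv equals the area under the a-t graph; then v = v₀ + Δv.
0–1 s: 12 × 1 = 12 cm/s
1–2 s: 7 × 1 = 7 cm/s
2–8 s: 5 × 6 = 30 cm/s
8–9 s: -4 × 1 = -4 cm/s
Δv = 45 cm/s, so v(9) = 3 + (45) = 48 cm/s.

48 cm/s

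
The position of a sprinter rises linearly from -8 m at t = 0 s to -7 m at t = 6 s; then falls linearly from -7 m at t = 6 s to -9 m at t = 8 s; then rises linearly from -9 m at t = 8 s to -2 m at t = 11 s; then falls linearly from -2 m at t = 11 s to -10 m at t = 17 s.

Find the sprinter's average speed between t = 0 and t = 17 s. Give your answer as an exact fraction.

18/17 m/s

Average speed = (total path length)/(elapsed time); on a piecewise-linear x-t graph the path length is Σ|Δx|.
0–6 s: |Δx| = |-7 − -8| = 1 m
6–8 s: |Δx| = |-9 − -7| = 2 m
8–11 s: |Δx| = |-2 − -9| = 7 m
11–17 s: |Δx| = |-10 − -2| = 8 m
Total path = 18 m; average speed = 18/17 = 18/17 m/s.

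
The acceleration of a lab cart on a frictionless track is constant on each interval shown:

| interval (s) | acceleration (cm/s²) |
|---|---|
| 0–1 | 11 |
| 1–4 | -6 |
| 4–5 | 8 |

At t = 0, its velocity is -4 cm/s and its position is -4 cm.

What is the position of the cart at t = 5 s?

-15.5 cm

On each constant-a segment, Δv = aΔt and Δx = v₀Δt + ½aΔt²; chain segment to segment.
0–1 s: v starts -4 cm/s; Δx = -4·1 + ½·11·1² = 1.5 cm; v ends 7 cm/s.
1–4 s: v starts 7 cm/s; Δx = 7·3 + ½·-6·3² = -6 cm; v ends -11 cm/s.
4–5 s: v starts -11 cm/s; Δx = -11·1 + ½·8·1² = -7 cm; v ends -3 cm/s.
x(5) = -4 + Σ Δx = -15.5 cm.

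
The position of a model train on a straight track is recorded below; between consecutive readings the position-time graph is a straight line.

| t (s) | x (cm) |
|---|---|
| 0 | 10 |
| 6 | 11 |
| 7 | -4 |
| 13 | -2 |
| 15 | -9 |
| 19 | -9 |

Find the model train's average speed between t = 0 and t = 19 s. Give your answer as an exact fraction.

25/19 cm/s

Average speed = (total path length)/(elapsed time); on a piecewise-linear x-t graph the path length is Σ|Δx|.
0–6 s: |Δx| = |11 − 10| = 1 cm
6–7 s: |Δx| = |-4 − 11| = 15 cm
7–13 s: |Δx| = |-2 − -4| = 2 cm
13–15 s: |Δx| = |-9 − -2| = 7 cm
15–19 s: |Δx| = |-9 − -9| = 0 cm
Total path = 25 cm; average speed = 25/19 = 25/19 cm/s.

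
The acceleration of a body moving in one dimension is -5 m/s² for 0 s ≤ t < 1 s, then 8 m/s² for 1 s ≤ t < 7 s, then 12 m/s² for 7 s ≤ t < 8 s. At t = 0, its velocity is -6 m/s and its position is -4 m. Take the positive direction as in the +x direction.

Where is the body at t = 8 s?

On each constant-a segment, Δv = aΔt and Δx = v₀Δt + ½aΔt²; chain segment to segment.
0–1 s: v starts -6 m/s; Δx = -6·1 + ½·-5·1² = -8.5 m; v ends -11 m/s.
1–7 s: v starts -11 m/s; Δx = -11·6 + ½·8·6² = 78 m; v ends 37 m/s.
7–8 s: v starts 37 m/s; Δx = 37·1 + ½·12·1² = 43 m; v ends 49 m/s.
x(8) = -4 + Σ Δx = 108.5 m.

108.5 m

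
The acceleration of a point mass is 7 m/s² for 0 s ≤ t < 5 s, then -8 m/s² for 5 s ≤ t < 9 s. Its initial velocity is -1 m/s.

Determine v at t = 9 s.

2 m/s

Δv equals the area under the a-t graph; then v = v₀ + Δv.
0–5 s: 7 × 5 = 35 m/s
5–9 s: -8 × 4 = -32 m/s
Δv = 3 m/s, so v(9) = -1 + (3) = 2 m/s.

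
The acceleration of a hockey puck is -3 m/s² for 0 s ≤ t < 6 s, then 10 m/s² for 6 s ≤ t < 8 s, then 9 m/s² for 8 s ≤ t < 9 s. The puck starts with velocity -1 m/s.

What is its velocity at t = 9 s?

Δv equals the area under the a-t graph; then v = v₀ + Δv.
0–6 s: -3 × 6 = -18 m/s
6–8 s: 10 × 2 = 20 m/s
8–9 s: 9 × 1 = 9 m/s
Δv = 11 m/s, so v(9) = -1 + (11) = 10 m/s.

10 m/s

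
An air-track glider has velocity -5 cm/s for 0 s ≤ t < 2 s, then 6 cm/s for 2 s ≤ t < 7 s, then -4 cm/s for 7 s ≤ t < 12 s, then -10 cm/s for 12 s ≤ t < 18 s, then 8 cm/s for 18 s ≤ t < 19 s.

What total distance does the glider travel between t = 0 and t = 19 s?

Total distance travelled is ∫|v| dt — sum the magnitudes of each area piece.
0–2 s: |-5| × 2 = 10 cm
2–7 s: |6| × 5 = 30 cm
7–12 s: |-4| × 5 = 20 cm
12–18 s: |-10| × 6 = 60 cm
18–19 s: |8| × 1 = 8 cm
Total distance = 128 cm

128 cm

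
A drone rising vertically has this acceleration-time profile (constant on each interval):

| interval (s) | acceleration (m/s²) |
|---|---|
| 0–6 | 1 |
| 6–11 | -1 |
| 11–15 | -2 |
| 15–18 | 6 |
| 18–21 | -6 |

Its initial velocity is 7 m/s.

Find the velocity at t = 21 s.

0 m/s

Δv equals the area under the a-t graph; then v = v₀ + Δv.
0–6 s: 1 × 6 = 6 m/s
6–11 s: -1 × 5 = -5 m/s
11–15 s: -2 × 4 = -8 m/s
15–18 s: 6 × 3 = 18 m/s
18–21 s: -6 × 3 = -18 m/s
Δv = -7 m/s, so v(21) = 7 + (-7) = 0 m/s.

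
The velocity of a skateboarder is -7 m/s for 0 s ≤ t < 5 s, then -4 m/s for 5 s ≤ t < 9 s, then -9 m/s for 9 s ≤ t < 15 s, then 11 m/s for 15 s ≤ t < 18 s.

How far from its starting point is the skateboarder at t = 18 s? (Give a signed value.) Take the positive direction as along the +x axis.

Net displacement equals the area under the velocity-time graph (areas below the axis count negative).
0–5 s: -7 × 5 = -35 m
5–9 s: -4 × 4 = -16 m
9–15 s: -9 × 6 = -54 m
15–18 s: 11 × 3 = 33 m
Net displacement = -72 m

-72 m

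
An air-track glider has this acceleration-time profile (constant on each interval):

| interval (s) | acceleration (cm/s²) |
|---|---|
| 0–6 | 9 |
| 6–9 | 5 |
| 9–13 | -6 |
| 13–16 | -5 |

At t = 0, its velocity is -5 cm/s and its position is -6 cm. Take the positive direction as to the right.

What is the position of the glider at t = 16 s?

601 cm

On each constant-a segment, Δv = aΔt and Δx = v₀Δt + ½aΔt²; chain segment to segment.
0–6 s: v starts -5 cm/s; Δx = -5·6 + ½·9·6² = 132 cm; v ends 49 cm/s.
6–9 s: v starts 49 cm/s; Δx = 49·3 + ½·5·3² = 169.5 cm; v ends 64 cm/s.
9–13 s: v starts 64 cm/s; Δx = 64·4 + ½·-6·4² = 208 cm; v ends 40 cm/s.
13–16 s: v starts 40 cm/s; Δx = 40·3 + ½·-5·3² = 97.5 cm; v ends 25 cm/s.
x(16) = -6 + Σ Δx = 601 cm.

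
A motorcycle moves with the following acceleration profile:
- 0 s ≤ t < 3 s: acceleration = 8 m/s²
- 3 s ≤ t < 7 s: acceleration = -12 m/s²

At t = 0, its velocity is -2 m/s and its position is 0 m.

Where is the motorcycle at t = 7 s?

On each constant-a segment, Δv = aΔt and Δx = v₀Δt + ½aΔt²; chain segment to segment.
0–3 s: v starts -2 m/s; Δx = -2·3 + ½·8·3² = 30 m; v ends 22 m/s.
3–7 s: v starts 22 m/s; Δx = 22·4 + ½·-12·4² = -8 m; v ends -26 m/s.
x(7) = 0 + Σ Δx = 22 m.

22 m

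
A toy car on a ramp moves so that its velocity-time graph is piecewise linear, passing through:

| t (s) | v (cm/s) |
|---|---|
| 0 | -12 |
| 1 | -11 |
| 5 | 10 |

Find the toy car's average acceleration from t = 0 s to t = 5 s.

Average acceleration = Δv/Δt = (10 − -12)/(5 − 0) = 4.4 cm/s².

4.4 cm/s²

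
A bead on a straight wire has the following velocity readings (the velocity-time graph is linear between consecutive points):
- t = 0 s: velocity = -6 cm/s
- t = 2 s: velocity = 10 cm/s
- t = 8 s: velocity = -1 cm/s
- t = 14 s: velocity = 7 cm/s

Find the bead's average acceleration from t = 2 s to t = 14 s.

-0.25 cm/s²

Average acceleration = Δv/Δt = (7 − 10)/(14 − 2) = -0.25 cm/s².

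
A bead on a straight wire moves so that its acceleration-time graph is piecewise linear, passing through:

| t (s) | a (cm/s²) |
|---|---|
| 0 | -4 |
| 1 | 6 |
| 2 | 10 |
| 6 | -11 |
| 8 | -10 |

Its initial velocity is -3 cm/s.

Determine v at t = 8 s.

Δv equals the area under the a-t graph; then v = v₀ + Δv.
0–1 s: ½(-4 + 6)(1) = 1 cm/s
1–2 s: ½(6 + 10)(1) = 8 cm/s
2–6 s: ½(10 + -11)(4) = -2 cm/s
6–8 s: ½(-11 + -10)(2) = -21 cm/s
Δv = -14 cm/s, so v(8) = -3 + (-14) = -17 cm/s.

-17 cm/s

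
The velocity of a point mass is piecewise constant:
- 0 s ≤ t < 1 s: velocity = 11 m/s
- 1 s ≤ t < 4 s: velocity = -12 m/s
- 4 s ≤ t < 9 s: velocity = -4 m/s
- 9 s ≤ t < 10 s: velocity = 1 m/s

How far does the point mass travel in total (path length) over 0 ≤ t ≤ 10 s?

68 m

Distance (not displacement) is the total path length: add the absolute areas under v-t.
0–1 s: |11| × 1 = 11 m
1–4 s: |-12| × 3 = 36 m
4–9 s: |-4| × 5 = 20 m
9–10 s: |1| × 1 = 1 m
Total distance = 68 m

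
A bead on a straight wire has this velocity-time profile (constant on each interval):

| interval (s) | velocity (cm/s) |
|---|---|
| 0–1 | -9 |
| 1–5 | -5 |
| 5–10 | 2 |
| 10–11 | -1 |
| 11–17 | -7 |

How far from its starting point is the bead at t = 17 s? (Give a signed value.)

Displacement is the signed area under the v-t curve.
0–1 s: -9 × 1 = -9 cm
1–5 s: -5 × 4 = -20 cm
5–10 s: 2 × 5 = 10 cm
10–11 s: -1 × 1 = -1 cm
11–17 s: -7 × 6 = -42 cm
Net displacement = -62 cm

-62 cm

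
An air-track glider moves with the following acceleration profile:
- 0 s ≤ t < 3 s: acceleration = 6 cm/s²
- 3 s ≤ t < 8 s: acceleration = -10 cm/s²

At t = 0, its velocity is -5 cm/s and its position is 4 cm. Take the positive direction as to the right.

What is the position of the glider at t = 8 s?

-44 cm

On each constant-a segment, Δv = aΔt and Δx = v₀Δt + ½aΔt²; chain segment to segment.
0–3 s: v starts -5 cm/s; Δx = -5·3 + ½·6·3² = 12 cm; v ends 13 cm/s.
3–8 s: v starts 13 cm/s; Δx = 13·5 + ½·-10·5² = -60 cm; v ends -37 cm/s.
x(8) = 4 + Σ Δx = -44 cm.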